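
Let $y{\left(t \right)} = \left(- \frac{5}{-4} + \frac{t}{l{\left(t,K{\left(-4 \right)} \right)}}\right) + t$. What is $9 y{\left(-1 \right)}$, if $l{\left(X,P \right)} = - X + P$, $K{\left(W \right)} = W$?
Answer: $\frac{21}{4} \approx 5.25$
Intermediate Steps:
$l{\left(X,P \right)} = P - X$
$y{\left(t \right)} = \frac{5}{4} + t + \frac{t}{-4 - t}$ ($y{\left(t \right)} = \left(- \frac{5}{-4} + \frac{t}{-4 - t}\right) + t = \left(\left(-5\right) \left(- \frac{1}{4}\right) + \frac{t}{-4 - t}\right) + t = \left(\frac{5}{4} + \frac{t}{-4 - t}\right) + t = \frac{5}{4} + t + \frac{t}{-4 - t}$)
$9 y{\left(-1 \right)} = 9 \frac{5 + \left(-1\right)^{2} + \frac{17}{4} \left(-1\right)}{4 - 1} = 9 \frac{5 + 1 - \frac{17}{4}}{3} = 9 \cdot \frac{1}{3} \cdot \frac{7}{4} = 9 \cdot \frac{7}{12} = \frac{21}{4}$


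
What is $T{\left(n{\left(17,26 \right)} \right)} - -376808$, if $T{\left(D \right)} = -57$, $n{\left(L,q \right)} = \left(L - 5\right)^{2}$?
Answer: $376751$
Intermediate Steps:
$n{\left(L,q \right)} = \left(-5 + L\right)^{2}$
$T{\left(n{\left(17,26 \right)} \right)} - -376808 = -57 - -376808 = -57 + 376808 = 376751$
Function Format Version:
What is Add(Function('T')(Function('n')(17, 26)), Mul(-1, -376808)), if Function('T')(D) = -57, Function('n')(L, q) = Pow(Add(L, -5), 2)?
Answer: 376751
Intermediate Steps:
Function('n')(L, q) = Pow(Add(-5, L), 2)
Add(Function('T')(Function('n')(17, 26)), Mul(-1, -376808)) = Add(-57, Mul(-1, -376808)) = Add(-57, 376808) = 376751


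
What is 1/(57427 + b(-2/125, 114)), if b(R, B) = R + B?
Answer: 125/7192623 ≈ 1.7379e-5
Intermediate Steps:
b(R, B) = B + R
1/(57427 + b(-2/125, 114)) = 1/(57427 + (114 - 2/125)) = 1/(57427 + 14248/125) = 1/(7192623/125) = 125/7192623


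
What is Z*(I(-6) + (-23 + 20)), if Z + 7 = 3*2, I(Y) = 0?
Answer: 3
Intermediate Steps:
Z = -1 (Z = -7 + 3*2 = -7 + 6 = -1)
Z*(I(-6) + (-23 + 20)) = -(0 + (-23 + 20)) = -(0 - 3) = -1*(-3) = 3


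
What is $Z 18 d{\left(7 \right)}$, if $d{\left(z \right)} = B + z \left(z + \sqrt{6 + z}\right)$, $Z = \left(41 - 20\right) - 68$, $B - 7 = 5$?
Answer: $-51606 - 5922 \sqrt{13} \approx -72958.0$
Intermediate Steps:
$B = 12$ ($B = 7 + 5 = 12$)
$Z = -47$ ($Z = 21 - 68 = -47$)
$d{\left(z \right)} = 12 + z \left(z + \sqrt{6 + z}\right)$
$Z 18 d{\left(7 \right)} = - 47 \cdot 18 \left(12 + 7^{2} + 7 \sqrt{6 + 7}\right) = - 47 \cdot 18 \left(12 + 49 + 7 \sqrt{13}\right) = - 47 \cdot 18 \left(61 + 7 \sqrt{13}\right) = - 47 \left(1098 + 126 \sqrt{13}\right) = -51606 - 5922 \sqrt{13}$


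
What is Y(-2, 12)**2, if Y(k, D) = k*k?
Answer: 16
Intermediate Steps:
Y(k, D) = k**2
Y(-2, 12)**2 = ((-2)**2)**2 = 4**2 = 16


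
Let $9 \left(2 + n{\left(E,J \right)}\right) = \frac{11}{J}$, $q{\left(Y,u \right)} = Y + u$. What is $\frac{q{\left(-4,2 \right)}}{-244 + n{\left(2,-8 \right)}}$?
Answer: $\frac{144}{17723} \approx 0.008125$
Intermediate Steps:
$n{\left(E,J \right)} = -2 + \frac{11}{9 J}$ ($n{\left(E,J \right)} = -2 + \frac{11 \frac{1}{J}}{9} = -2 + \frac{11}{9 J}$)
$\frac{q{\left(-4,2 \right)}}{-244 + n{\left(2,-8 \right)}} = \frac{-4 + 2}{-244 - \left(2 - \frac{11}{9 \left(-8\right)}\right)} = - \frac{2}{-244 + \left(-2 + \frac{11}{9} \left(- \frac{1}{8}\right)\right)} = - \frac{2}{-244 - \frac{155}{72}} = - \frac{2}{- \frac{17723}{72}} = \left(-2\right) \left(- \frac{72}{17723}\right) = \frac{144}{17723}$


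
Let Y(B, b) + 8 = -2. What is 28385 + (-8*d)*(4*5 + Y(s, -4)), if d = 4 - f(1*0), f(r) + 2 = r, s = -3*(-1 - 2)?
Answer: 27905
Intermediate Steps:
s = 9 (s = -3*(-3) = 9)
Y(B, b) = -10 (Y(B, b) = -8 - 2 = -10)
f(r) = -2 + r
d = 6 (d = 4 - (-2 + 1*0) = 4 - (-2 + 0) = 4 - 1*(-2) = 4 + 2 = 6)
28385 + (-8*d)*(4*5 + Y(s, -4)) = 28385 + (-8*6)*(4*5 - 10) = 28385 - 48*(20 - 10) = 28385 - 48*10 = 28385 - 480 = 27905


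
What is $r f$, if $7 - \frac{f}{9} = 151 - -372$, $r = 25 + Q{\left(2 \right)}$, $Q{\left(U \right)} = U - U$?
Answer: $-116100$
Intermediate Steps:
$Q{\left(U \right)} = 0$
$r = 25$ ($r = 25 + 0 = 25$)
$f = -4644$ ($f = 63 - 9 \left(151 - -372\right) = 63 - 9 \left(151 + 372\right) = 63 - 4707 = -4644$)
$r f = 25 \left(-4644\right) = -116100$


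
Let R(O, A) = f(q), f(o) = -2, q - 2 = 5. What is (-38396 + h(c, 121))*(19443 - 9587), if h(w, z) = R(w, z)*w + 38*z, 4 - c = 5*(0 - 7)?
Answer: -333881856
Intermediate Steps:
q = 7 (q = 2 + 5 = 7)
c = 39 (c = 4 - 5*(0 - 7) = 4 - 5*(-7) = 4 - 1*(-35) = 4 + 35 = 39)
R(O, A) = -2
h(w, z) = -2*w + 38*z
(-38396 + h(c, 121))*(19443 - 9587) = (-38396 + (-2*39 + 38*121))*(19443 - 9587) = (-38396 + (-78 + 4598))*9856 = (-38396 + 4520)*9856 = -33876*9856 = -333881856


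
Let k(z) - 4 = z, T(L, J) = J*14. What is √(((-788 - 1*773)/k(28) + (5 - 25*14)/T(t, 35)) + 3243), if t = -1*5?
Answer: 19*√27742/56 ≈ 56.511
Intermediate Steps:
t = -5
T(L, J) = 14*J
k(z) = 4 + z
√(((-788 - 1*773)/k(28) + (5 - 25*14)/T(t, 35)) + 3243) = √(((-788 - 1*773)/(4 + 28) + (5 - 25*14)/((14*35))) + 3243) = √(((-788 - 773)/32 + (5 - 350)/490) + 3243) = √((-1561*1/32 - 345*1/490) + 3243) = √((-1561/32 - 69/98) + 3243) = √(-77593/1568 + 3243) = √(5007431/1568) = 19*√27742/56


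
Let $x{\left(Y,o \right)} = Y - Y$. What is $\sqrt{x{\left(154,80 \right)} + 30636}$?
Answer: $6 \sqrt{851} \approx 175.03$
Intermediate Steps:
$x{\left(Y,o \right)} = 0$
$\sqrt{x{\left(154,80 \right)} + 30636} = \sqrt{0 + 30636} = \sqrt{30636} = 6 \sqrt{851}$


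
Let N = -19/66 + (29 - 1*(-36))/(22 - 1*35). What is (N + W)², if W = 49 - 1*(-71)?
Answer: 57320041/4356 ≈ 13159.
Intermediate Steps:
W = 120 (W = 49 + 71 = 120)
N = -349/66 (N = -19*1/66 + (29 + 36)/(22 - 35) = -19/66 + 65/(-13) = -19/66 + 65*(-1/13) = -19/66 - 5 = -349/66 ≈ -5.2879)
(N + W)² = (-349/66 + 120)² = (7571/66)² = 57320041/4356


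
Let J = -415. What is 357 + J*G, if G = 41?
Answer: -16658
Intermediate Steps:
357 + J*G = 357 - 415*41 = 357 - 17015 = -16658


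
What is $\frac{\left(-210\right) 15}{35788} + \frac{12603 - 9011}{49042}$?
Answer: $- \frac{6482951}{438778774} \approx -0.014775$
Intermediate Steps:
$\frac{\left(-210\right) 15}{35788} + \frac{12603 - 9011}{49042} = \left(-3150\right) \frac{1}{35788} + \left(12603 - 9011\right) \frac{1}{49042} = - \frac{1575}{17894} + 3592 \cdot \frac{1}{49042} = - \frac{1575}{17894} + \frac{1796}{24521} = - \frac{6482951}{438778774}$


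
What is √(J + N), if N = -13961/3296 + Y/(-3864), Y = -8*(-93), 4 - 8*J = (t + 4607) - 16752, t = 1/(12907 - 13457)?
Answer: √80614639973171766/7296520 ≈ 38.913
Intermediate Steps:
t = -1/550 (t = 1/(-550) = -1/550 ≈ -0.0018182)
J = 6681951/4400 (J = ½ - ((-1/550 + 4607) - 16752)/8 = ½ - (2533849/550 - 16752)/8 = ½ - ⅛*(-6679751/550) = ½ + 6679751/4400 = 6681951/4400 ≈ 1518.6)
Y = 744
N = -2349897/530656 (N = -13961/3296 + 744/(-3864) = -13961*1/3296 + 744*(-1/3864) = -13961/3296 - 31/161 = -2349897/530656 ≈ -4.4283)
√(J + N) = √(6681951/4400 - 2349897/530656) = √(220967365191/145930400) = √80614639973171766/7296520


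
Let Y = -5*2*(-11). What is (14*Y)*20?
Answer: 30800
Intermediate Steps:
Y = 110 (Y = -10*(-11) = 110)
(14*Y)*20 = (14*110)*20 = 1540*20 = 30800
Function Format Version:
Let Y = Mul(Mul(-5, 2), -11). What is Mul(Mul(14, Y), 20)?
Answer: 30800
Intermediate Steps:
Y = 110 (Y = Mul(-10, -11) = 110)
Mul(Mul(14, Y), 20) = Mul(Mul(14, 110), 20) = Mul(1540, 20) = 30800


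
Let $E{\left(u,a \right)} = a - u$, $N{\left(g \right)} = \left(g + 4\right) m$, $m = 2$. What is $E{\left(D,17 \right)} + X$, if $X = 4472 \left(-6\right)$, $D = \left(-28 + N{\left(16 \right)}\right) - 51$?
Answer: $-26776$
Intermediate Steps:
$N{\left(g \right)} = 8 + 2 g$ ($N{\left(g \right)} = \left(g + 4\right) 2 = \left(4 + g\right) 2 = 8 + 2 g$)
$D = -39$ ($D = \left(-28 + \left(8 + 2 \cdot 16\right)\right) - 51 = \left(-28 + \left(8 + 32\right)\right) - 51 = \left(-28 + 40\right) - 51 = 12 - 51 = -39$)
$X = -26832$
$E{\left(D,17 \right)} + X = \left(17 - -39\right) - 26832 = \left(17 + 39\right) - 26832 = 56 - 26832 = -26776$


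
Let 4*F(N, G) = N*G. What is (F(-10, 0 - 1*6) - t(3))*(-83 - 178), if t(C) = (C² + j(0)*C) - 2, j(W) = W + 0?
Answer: -2088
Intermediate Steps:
j(W) = W
t(C) = -2 + C² (t(C) = (C² + 0*C) - 2 = (C² + 0) - 2 = C² - 2 = -2 + C²)
F(N, G) = G*N/4 (F(N, G) = (N*G)/4 = (G*N)/4 = G*N/4)
(F(-10, 0 - 1*6) - t(3))*(-83 - 178) = ((¼)*(0 - 1*6)*(-10) - (-2 + 3²))*(-83 - 178) = ((¼)*(0 - 6)*(-10) - (-2 + 9))*(-261) = ((¼)*(-6)*(-10) - 1*7)*(-261) = (15 - 7)*(-261) = 8*(-261) = -2088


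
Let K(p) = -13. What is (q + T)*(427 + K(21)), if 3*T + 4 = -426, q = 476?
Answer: 137724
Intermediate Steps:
T = -430/3 (T = -4/3 + (⅓)*(-426) = -4/3 - 142 = -430/3 ≈ -143.33)
(q + T)*(427 + K(21)) = (476 - 430/3)*(427 - 13) = (998/3)*414 = 137724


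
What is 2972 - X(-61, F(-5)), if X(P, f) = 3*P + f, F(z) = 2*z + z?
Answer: 3170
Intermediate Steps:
F(z) = 3*z
X(P, f) = f + 3*P
2972 - X(-61, F(-5)) = 2972 - (3*(-5) + 3*(-61)) = 2972 - (-15 - 183) = 2972 - 1*(-198) = 2972 + 198 = 3170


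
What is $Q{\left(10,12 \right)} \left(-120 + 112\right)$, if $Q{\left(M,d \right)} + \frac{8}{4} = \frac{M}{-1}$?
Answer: $96$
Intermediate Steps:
$Q{\left(M,d \right)} = -2 - M$ ($Q{\left(M,d \right)} = -2 + \frac{M}{-1} = -2 + M \left(-1\right) = -2 - M$)
$Q{\left(10,12 \right)} \left(-120 + 112\right) = \left(-2 - 10\right) \left(-120 + 112\right) = \left(-2 - 10\right) \left(-8\right) = \left(-12\right) \left(-8\right) = 96$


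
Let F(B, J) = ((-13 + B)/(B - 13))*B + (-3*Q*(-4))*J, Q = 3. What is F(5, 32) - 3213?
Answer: -2056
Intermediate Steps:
F(B, J) = B + 36*J (F(B, J) = ((-13 + B)/(B - 13))*B + (-3*3*(-4))*J = ((-13 + B)/(-13 + B))*B + (-9*(-4))*J = 1*B + 36*J = B + 36*J)
F(5, 32) - 3213 = (5 + 36*32) - 3213 = (5 + 1152) - 3213 = 1157 - 3213 = -2056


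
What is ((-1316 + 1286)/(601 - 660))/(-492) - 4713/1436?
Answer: -11404337/3473684 ≈ -3.2831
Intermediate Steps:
((-1316 + 1286)/(601 - 660))/(-492) - 4713/1436 = -30/(-59)*(-1/492) - 4713*1/1436 = -30*(-1/59)*(-1/492) - 4713/1436 = (30/59)*(-1/492) - 4713/1436 = -5/4838 - 4713/1436 = -11404337/3473684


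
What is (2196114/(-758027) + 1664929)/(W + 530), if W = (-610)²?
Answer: 1262058938969/282463601010 ≈ 4.4680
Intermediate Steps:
W = 372100
(2196114/(-758027) + 1664929)/(W + 530) = (2196114/(-758027) + 1664929)/(372100 + 530) = (2196114*(-1/758027) + 1664929)/372630 = (-2196114/758027 + 1664929)*(1/372630) = (1262058938969/758027)*(1/372630) = 1262058938969/282463601010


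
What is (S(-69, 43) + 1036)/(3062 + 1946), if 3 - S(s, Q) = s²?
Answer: -1861/2504 ≈ -0.74321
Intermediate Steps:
S(s, Q) = 3 - s²
(S(-69, 43) + 1036)/(3062 + 1946) = ((3 - 1*(-69)²) + 1036)/(3062 + 1946) = ((3 - 1*4761) + 1036)/5008 = ((3 - 4761) + 1036)*(1/5008) = (-4758 + 1036)*(1/5008) = -3722*1/5008 = -1861/2504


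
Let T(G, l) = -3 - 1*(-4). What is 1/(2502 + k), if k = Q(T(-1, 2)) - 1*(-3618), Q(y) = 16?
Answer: 1/6136 ≈ 0.00016297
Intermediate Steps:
T(G, l) = 1 (T(G, l) = -3 + 4 = 1)
k = 3634 (k = 16 - 1*(-3618) = 16 + 3618 = 3634)
1/(2502 + k) = 1/(2502 + 3634) = 1/6136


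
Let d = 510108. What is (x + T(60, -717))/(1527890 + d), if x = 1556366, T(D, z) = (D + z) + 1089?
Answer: 778399/1018999 ≈ 0.76389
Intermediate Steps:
T(D, z) = 1089 + D + z
(x + T(60, -717))/(1527890 + d) = (1556366 + (1089 + 60 - 717))/(1527890 + 510108) = (1556366 + 432)/2037998 = 1556798*(1/2037998) = 778399/1018999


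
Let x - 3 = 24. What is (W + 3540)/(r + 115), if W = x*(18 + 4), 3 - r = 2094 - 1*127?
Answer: -4134/1849 ≈ -2.2358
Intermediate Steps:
x = 27 (x = 3 + 24 = 27)
r = -1964 (r = 3 - (2094 - 1*127) = 3 - (2094 - 127) = 3 - 1*1967 = 3 - 1967 = -1964)
W = 594 (W = 27*(18 + 4) = 27*22 = 594)
(W + 3540)/(r + 115) = (594 + 3540)/(-1964 + 115) = 4134/(-1849) = 4134*(-1/1849) = -4134/1849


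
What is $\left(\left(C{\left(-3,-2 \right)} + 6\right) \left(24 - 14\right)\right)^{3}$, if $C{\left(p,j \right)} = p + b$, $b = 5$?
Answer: $512000$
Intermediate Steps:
$C{\left(p,j \right)} = 5 + p$ ($C{\left(p,j \right)} = p + 5 = 5 + p$)
$\left(\left(C{\left(-3,-2 \right)} + 6\right) \left(24 - 14\right)\right)^{3} = \left(\left(\left(5 - 3\right) + 6\right) \left(24 - 14\right)\right)^{3} = \left(\left(2 + 6\right) 10\right)^{3} = \left(8 \cdot 10\right)^{3} = 80^{3} = 512000$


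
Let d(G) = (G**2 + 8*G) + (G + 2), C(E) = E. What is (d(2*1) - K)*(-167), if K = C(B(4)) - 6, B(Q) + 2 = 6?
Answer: -4342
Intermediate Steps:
B(Q) = 4 (B(Q) = -2 + 6 = 4)
K = -2 (K = 4 - 6 = -2)
d(G) = 2 + G**2 + 9*G (d(G) = (G**2 + 8*G) + (2 + G) = 2 + G**2 + 9*G)
(d(2*1) - K)*(-167) = ((2 + (2*1)**2 + 9*(2*1)) - 1*(-2))*(-167) = ((2 + 2**2 + 9*2) + 2)*(-167) = ((2 + 4 + 18) + 2)*(-167) = (24 + 2)*(-167) = 26*(-167) = -4342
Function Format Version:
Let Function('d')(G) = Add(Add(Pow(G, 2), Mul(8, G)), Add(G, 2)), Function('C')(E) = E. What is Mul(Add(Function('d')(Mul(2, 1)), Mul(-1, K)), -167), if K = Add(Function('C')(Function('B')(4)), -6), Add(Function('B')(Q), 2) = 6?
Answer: -4342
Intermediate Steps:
Function('B')(Q) = 4 (Function('B')(Q) = Add(-2, 6) = 4)
K = -2 (K = Add(4, -6) = -2)
Function('d')(G) = Add(2, Pow(G, 2), Mul(9, G)) (Function('d')(G) = Add(Add(Pow(G, 2), Mul(8, G)), Add(2, G)) = Add(2, Pow(G, 2), Mul(9, G)))
Mul(Add(Function('d')(Mul(2, 1)), Mul(-1, K)), -167) = Mul(Add(Add(2, Pow(Mul(2, 1), 2), Mul(9, Mul(2, 1))), Mul(-1, -2)), -167) = Mul(Add(Add(2, Pow(2, 2), Mul(9, 2)), 2), -167) = Mul(Add(Add(2, 4, 18), 2), -167) = Mul(Add(24, 2), -167) = Mul(26, -167) = -4342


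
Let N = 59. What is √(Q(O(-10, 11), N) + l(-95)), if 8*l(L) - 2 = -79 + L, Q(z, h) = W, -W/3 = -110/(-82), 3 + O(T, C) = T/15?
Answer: I*√171626/82 ≈ 5.0522*I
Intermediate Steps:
O(T, C) = -3 + T/15
W = -165/41 (W = -(-330)/(-82) = -(-330)*(-1)/82 = -3*55/41 = -165/41 ≈ -4.0244)
Q(z, h) = -165/41
l(L) = -77/8 + L/8 (l(L) = ¼ + (-79 + L)/8 = ¼ + (-79/8 + L/8) = -77/8 + L/8)
√(Q(O(-10, 11), N) + l(-95)) = √(-165/41 + (-77/8 + (⅛)*(-95))) = √(-165/41 + (-77/8 - 95/8)) = √(-165/41 - 43/2) = √(-2093/82) = I*√171626/82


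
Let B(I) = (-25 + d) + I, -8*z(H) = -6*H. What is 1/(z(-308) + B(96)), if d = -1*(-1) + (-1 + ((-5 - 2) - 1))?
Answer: -1/168 ≈ -0.0059524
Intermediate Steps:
z(H) = 3*H/4 (z(H) = -(-3)*H/4 = 3*H/4)
d = -8 (d = 1 + (-1 + (-7 - 1)) = 1 + (-1 - 8) = 1 - 9 = -8)
B(I) = -33 + I (B(I) = (-25 - 8) + I = -33 + I)
1/(z(-308) + B(96)) = 1/((¾)*(-308) + (-33 + 96)) = 1/(-231 + 63) = 1/(-168) = -1/168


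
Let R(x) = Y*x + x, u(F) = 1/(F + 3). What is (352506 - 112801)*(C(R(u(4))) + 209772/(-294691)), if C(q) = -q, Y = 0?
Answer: -422622686975/2062837 ≈ -2.0487e+5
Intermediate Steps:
u(F) = 1/(3 + F)
R(x) = x (R(x) = 0*x + x = 0 + x = x)
(352506 - 112801)*(C(R(u(4))) + 209772/(-294691)) = (352506 - 112801)*(-1/(3 + 4) + 209772/(-294691)) = 239705*(-1/7 + 209772*(-1/294691)) = 239705*(-1*⅐ - 209772/294691) = 239705*(-⅐ - 209772/294691) = 239705*(-1763095/2062837) = -422622686975/2062837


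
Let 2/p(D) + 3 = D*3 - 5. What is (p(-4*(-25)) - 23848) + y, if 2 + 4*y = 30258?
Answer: -2377463/146 ≈ -16284.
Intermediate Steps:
y = 7564 (y = -1/2 + (1/4)*30258 = -1/2 + 15129/2 = 7564)
p(D) = 2/(-8 + 3*D) (p(D) = 2/(-3 + (D*3 - 5)) = 2/(-3 + (3*D - 5)) = 2/(-3 + (-5 + 3*D)) = 2/(-8 + 3*D))
(p(-4*(-25)) - 23848) + y = (2/(-8 + 3*(-4*(-25))) - 23848) + 7564 = (2/(-8 + 3*100) - 23848) + 7564 = (2/(-8 + 300) - 23848) + 7564 = (2/292 - 23848) + 7564 = (2*(1/292) - 23848) + 7564 = (1/146 - 23848) + 7564 = -3481807/146 + 7564 = -2377463/146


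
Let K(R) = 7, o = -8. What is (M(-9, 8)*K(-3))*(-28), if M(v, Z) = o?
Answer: 1568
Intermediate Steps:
M(v, Z) = -8
(M(-9, 8)*K(-3))*(-28) = -8*7*(-28) = -56*(-28) = 1568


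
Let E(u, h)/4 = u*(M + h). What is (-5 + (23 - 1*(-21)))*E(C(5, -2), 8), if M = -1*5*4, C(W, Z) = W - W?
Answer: 0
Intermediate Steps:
C(W, Z) = 0
M = -20 (M = -5*4 = -20)
E(u, h) = 4*u*(-20 + h) (E(u, h) = 4*(u*(-20 + h)) = 4*u*(-20 + h))
(-5 + (23 - 1*(-21)))*E(C(5, -2), 8) = (-5 + (23 - 1*(-21)))*(4*0*(-20 + 8)) = (-5 + (23 + 21))*(4*0*(-12)) = (-5 + 44)*0 = 39*0 = 0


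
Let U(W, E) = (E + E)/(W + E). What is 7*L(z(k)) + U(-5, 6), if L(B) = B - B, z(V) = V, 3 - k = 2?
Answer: 12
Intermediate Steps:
k = 1 (k = 3 - 1*2 = 3 - 2 = 1)
U(W, E) = 2*E/(E + W) (U(W, E) = (2*E)/(E + W) = 2*E/(E + W))
L(B) = 0
7*L(z(k)) + U(-5, 6) = 7*0 + 2*6/(6 - 5) = 0 + 2*6/1 = 0 + 2*6*1 = 0 + 12 = 12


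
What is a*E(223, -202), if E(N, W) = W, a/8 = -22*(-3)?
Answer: -106656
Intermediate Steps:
a = 528 (a = 8*(-22*(-3)) = 8*66 = 528)
a*E(223, -202) = 528*(-202) = -106656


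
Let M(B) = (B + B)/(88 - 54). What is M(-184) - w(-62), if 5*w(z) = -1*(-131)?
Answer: -3147/85 ≈ -37.024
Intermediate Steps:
w(z) = 131/5 (w(z) = (-1*(-131))/5 = (⅕)*131 = 131/5)
M(B) = B/17 (M(B) = (2*B)/34 = (2*B)*(1/34) = B/17)
M(-184) - w(-62) = (1/17)*(-184) - 1*131/5 = -184/17 - 131/5 = -3147/85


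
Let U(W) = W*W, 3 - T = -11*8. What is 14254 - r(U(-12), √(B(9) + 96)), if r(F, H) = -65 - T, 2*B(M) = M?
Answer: 14410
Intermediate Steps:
T = 91 (T = 3 - (-11)*8 = 3 - 1*(-88) = 3 + 88 = 91)
U(W) = W²
B(M) = M/2
r(F, H) = -156 (r(F, H) = -65 - 1*91 = -65 - 91 = -156)
14254 - r(U(-12), √(B(9) + 96)) = 14254 - 1*(-156) = 14254 + 156 = 14410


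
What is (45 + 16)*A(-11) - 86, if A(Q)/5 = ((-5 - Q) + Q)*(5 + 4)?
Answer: -13811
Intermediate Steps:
A(Q) = -225 (A(Q) = 5*(((-5 - Q) + Q)*(5 + 4)) = 5*(-5*9) = 5*(-45) = -225)
(45 + 16)*A(-11) - 86 = (45 + 16)*(-225) - 86 = 61*(-225) - 86 = -13725 - 86 = -13811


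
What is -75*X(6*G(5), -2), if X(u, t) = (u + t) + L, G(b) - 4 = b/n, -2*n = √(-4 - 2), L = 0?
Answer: -1650 - 750*I*√6 ≈ -1650.0 - 1837.1*I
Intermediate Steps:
n = -I*√6/2 (n = -√(-4 - 2)/2 = -I*√6/2 ≈ -1.2247*I)
G(b) = 4 + I*b*√6/3 (G(b) = 4 + b/((-I*√6/2)) = 4 + b*(I*√6/3) = 4 + I*b*√6/3)
X(u, t) = t + u (X(u, t) = (u + t) + 0 = (t + u) + 0 = t + u)
-75*X(6*G(5), -2) = -75*(-2 + 6*(4 + (⅓)*I*5*√6)) = -75*(-2 + 6*(4 + 5*I*√6/3)) = -75*(-2 + (24 + 10*I*√6)) = -75*(22 + 10*I*√6) = -1650 - 750*I*√6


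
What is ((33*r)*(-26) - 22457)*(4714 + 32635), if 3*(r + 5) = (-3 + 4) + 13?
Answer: -828064679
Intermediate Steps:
r = -⅓ (r = -5 + ((-3 + 4) + 13)/3 = -5 + (1 + 13)/3 = -5 + (⅓)*14 = -5 + 14/3 = -⅓ ≈ -0.33333)
((33*r)*(-26) - 22457)*(4714 + 32635) = ((33*(-⅓))*(-26) - 22457)*(4714 + 32635) = (-11*(-26) - 22457)*37349 = (286 - 22457)*37349 = -22171*37349 = -828064679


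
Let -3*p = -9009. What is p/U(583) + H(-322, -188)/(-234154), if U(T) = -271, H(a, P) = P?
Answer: -7479931/675061 ≈ -11.080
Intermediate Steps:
p = 3003 (p = -⅓*(-9009) = 3003)
p/U(583) + H(-322, -188)/(-234154) = 3003/(-271) - 188/(-234154) = 3003*(-1/271) - 188*(-1/234154) = -3003/271 + 2/2491 = -7479931/675061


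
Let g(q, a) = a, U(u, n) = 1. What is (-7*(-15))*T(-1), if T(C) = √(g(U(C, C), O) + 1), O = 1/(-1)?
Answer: 0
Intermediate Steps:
O = -1
T(C) = 0 (T(C) = √(-1 + 1) = √0 = 0)
(-7*(-15))*T(-1) = -7*(-15)*0 = 105*0 = 0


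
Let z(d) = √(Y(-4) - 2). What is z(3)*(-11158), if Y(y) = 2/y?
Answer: -5579*I*√10 ≈ -17642.0*I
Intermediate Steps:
z(d) = I*√10/2 (z(d) = √(2/(-4) - 2) = √(2*(-¼) - 2) = √(-½ - 2) = √(-5/2) = I*√10/2)
z(3)*(-11158) = (I*√10/2)*(-11158) = -5579*I*√10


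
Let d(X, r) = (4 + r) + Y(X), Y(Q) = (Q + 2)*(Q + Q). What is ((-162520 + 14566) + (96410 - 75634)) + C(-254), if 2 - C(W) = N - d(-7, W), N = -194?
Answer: -127162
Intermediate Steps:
Y(Q) = 2*Q*(2 + Q) (Y(Q) = (2 + Q)*(2*Q) = 2*Q*(2 + Q))
d(X, r) = 4 + r + 2*X*(2 + X) (d(X, r) = (4 + r) + 2*X*(2 + X) = 4 + r + 2*X*(2 + X))
C(W) = 270 + W (C(W) = 2 - (-194 - (4 + W + 2*(-7)*(2 - 7))) = 2 - (-194 - (4 + W + 2*(-7)*(-5))) = 2 - (-194 - (4 + W + 70)) = 2 - (-194 - (74 + W)) = 2 - (-194 + (-74 - W)) = 2 - (-268 - W) = 2 + (268 + W) = 270 + W)
((-162520 + 14566) + (96410 - 75634)) + C(-254) = ((-162520 + 14566) + (96410 - 75634)) + (270 - 254) = (-147954 + 20776) + 16 = -127178 + 16 = -127162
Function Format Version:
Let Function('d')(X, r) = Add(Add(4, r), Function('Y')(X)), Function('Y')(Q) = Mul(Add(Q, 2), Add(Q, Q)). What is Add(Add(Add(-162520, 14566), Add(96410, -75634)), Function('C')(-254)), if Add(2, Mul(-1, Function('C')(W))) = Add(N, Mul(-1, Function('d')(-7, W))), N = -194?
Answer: -127162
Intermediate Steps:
Function('Y')(Q) = Mul(2, Q, Add(2, Q)) (Function('Y')(Q) = Mul(Add(2, Q), Mul(2, Q)) = Mul(2, Q, Add(2, Q)))
Function('d')(X, r) = Add(4, r, Mul(2, X, Add(2, X))) (Function('d')(X, r) = Add(Add(4, r), Mul(2, X, Add(2, X))) = Add(4, r, Mul(2, X, Add(2, X))))
Function('C')(W) = Add(270, W) (Function('C')(W) = Add(2, Mul(-1, Add(-194, Mul(-1, Add(4, W, Mul(2, -7, Add(2, -7))))))) = Add(2, Mul(-1, Add(-194, Mul(-1, Add(4, W, Mul(2, -7, -5)))))) = Add(2, Mul(-1, Add(-194, Mul(-1, Add(4, W, 70))))) = Add(2, Mul(-1, Add(-194, Mul(-1, Add(74, W))))) = Add(2, Mul(-1, Add(-194, Add(-74, Mul(-1, W))))) = Add(2, Mul(-1, Add(-268, Mul(-1, W)))) = Add(2, Add(268, W)) = Add(270, W))
Add(Add(Add(-162520, 14566), Add(96410, -75634)), Function('C')(-254)) = Add(Add(Add(-162520, 14566), Add(96410, -75634)), Add(270, -254)) = Add(Add(-147954, 20776), 16) = Add(-127178, 16) = -127162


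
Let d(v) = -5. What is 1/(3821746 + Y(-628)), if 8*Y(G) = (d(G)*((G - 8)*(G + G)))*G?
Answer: 1/317357026 ≈ 3.1510e-9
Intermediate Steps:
Y(G) = -5*G**2*(-8 + G)/4 (Y(G) = ((-5*(G - 8)*(G + G))*G)/8 = ((-5*(-8 + G)*2*G)*G)/8 = ((-10*G*(-8 + G))*G)/8 = (-10*G**2*(-8 + G))/8 = -5*G**2*(-8 + G)/4)
1/(3821746 + Y(-628)) = 1/(3821746 + (5/4)*(-628)**2*(8 - 1*(-628))) = 1/(3821746 + (5/4)*394384*(8 + 628)) = 1/(3821746 + (5/4)*394384*636) = 1/(3821746 + 313535280) = 1/317357026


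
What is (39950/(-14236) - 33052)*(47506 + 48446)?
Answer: -11287990509336/3559 ≈ -3.1717e+9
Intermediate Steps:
(39950/(-14236) - 33052)*(47506 + 48446) = (39950*(-1/14236) - 33052)*95952 = (-19975/7118 - 33052)*95952 = -235284111/7118*95952 = -11287990509336/3559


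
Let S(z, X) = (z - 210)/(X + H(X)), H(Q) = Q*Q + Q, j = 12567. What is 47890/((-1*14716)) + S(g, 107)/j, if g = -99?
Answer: -1169865028989/359484706906 ≈ -3.2543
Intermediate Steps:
H(Q) = Q + Q² (H(Q) = Q² + Q = Q + Q²)
S(z, X) = (-210 + z)/(X + X*(1 + X)) (S(z, X) = (z - 210)/(X + X*(1 + X)) = (-210 + z)/(X + X*(1 + X)))
47890/((-1*14716)) + S(g, 107)/j = 47890/((-1*14716)) + ((-210 - 99)/(107*(2 + 107)))/12567 = 47890/(-14716) + ((1/107)*(-309)/109)*(1/12567) = 47890*(-1/14716) + ((1/107)*(1/109)*(-309))*(1/12567) = -23945/7358 - 309/11663*1/12567 = -23945/7358 - 103/48856307 = -1169865028989/359484706906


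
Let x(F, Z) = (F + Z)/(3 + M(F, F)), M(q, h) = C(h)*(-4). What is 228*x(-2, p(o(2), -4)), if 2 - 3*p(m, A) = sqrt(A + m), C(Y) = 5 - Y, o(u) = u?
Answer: 304/25 + 76*I*sqrt(2)/25 ≈ 12.16 + 4.2992*I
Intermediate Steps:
p(m, A) = 2/3 - sqrt(A + m)/3
M(q, h) = -20 + 4*h (M(q, h) = (5 - h)*(-4) = -20 + 4*h)
x(F, Z) = (F + Z)/(-17 + 4*F) (x(F, Z) = (F + Z)/(3 + (-20 + 4*F)) = (F + Z)/(-17 + 4*F))
228*x(-2, p(o(2), -4)) = 228*((-2 + (2/3 - sqrt(-4 + 2)/3))/(-17 + 4*(-2))) = 228*((-2 + (2/3 - I*sqrt(2)/3))/(-17 - 8)) = 228*((-2 + (2/3 - I*sqrt(2)/3))/(-25)) = 228*(-(-2 + (2/3 - I*sqrt(2)/3))/25) = 228*(-(-4/3 - I*sqrt(2)/3)/25) = 228*(4/75 + I*sqrt(2)/75) = 304/25 + 76*I*sqrt(2)/25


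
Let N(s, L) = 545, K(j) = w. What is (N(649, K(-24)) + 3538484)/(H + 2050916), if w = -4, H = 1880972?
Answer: 3539029/3931888 ≈ 0.90008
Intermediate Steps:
K(j) = -4
(N(649, K(-24)) + 3538484)/(H + 2050916) = (545 + 3538484)/(1880972 + 2050916) = 3539029/3931888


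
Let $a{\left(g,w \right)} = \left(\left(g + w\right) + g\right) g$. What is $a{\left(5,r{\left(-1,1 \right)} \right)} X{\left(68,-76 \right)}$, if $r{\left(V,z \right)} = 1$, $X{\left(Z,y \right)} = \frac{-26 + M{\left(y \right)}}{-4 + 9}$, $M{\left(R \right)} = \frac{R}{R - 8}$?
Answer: $- \frac{5797}{21} \approx -276.05$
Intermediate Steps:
$M{\left(R \right)} = \frac{R}{-8 + R}$ ($M{\left(R \right)} = \frac{R}{R - 8} = \frac{R}{-8 + R}$)
$X{\left(Z,y \right)} = - \frac{26}{5} + \frac{y}{5 \left(-8 + y\right)}$ ($X{\left(Z,y \right)} = \frac{-26 + \frac{y}{-8 + y}}{-4 + 9} = \frac{-26 + \frac{y}{-8 + y}}{5} = \left(-26 + \frac{y}{-8 + y}\right) \frac{1}{5} = - \frac{26}{5} + \frac{y}{5 \left(-8 + y\right)}$)
$a{\left(g,w \right)} = g \left(w + 2 g\right)$ ($a{\left(g,w \right)} = \left(w + 2 g\right) g = g \left(w + 2 g\right)$)
$a{\left(5,r{\left(-1,1 \right)} \right)} X{\left(68,-76 \right)} = 5 \left(1 + 2 \cdot 5\right) \frac{208 - -1900}{5 \left(-8 - 76\right)} = 5 \left(1 + 10\right) \frac{208 + 1900}{5 \left(-84\right)} = 5 \cdot 11 \cdot \frac{1}{5} \left(- \frac{1}{84}\right) 2108 = 55 \left(- \frac{527}{105}\right) = - \frac{5797}{21}$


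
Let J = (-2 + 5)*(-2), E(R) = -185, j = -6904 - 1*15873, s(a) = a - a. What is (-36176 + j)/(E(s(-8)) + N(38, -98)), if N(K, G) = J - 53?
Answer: 58953/244 ≈ 241.61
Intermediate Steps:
s(a) = 0
j = -22777 (j = -6904 - 15873 = -22777)
J = -6 (J = 3*(-2) = -6)
N(K, G) = -59 (N(K, G) = -6 - 53 = -59)
(-36176 + j)/(E(s(-8)) + N(38, -98)) = (-36176 - 22777)/(-185 - 59) = -58953/(-244) = -58953*(-1/244) = 58953/244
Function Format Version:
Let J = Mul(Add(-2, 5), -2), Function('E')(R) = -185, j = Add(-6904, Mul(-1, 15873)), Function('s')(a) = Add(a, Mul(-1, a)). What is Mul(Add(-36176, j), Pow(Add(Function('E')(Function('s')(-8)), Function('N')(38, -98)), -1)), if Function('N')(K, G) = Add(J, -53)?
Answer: Rational(58953, 244) ≈ 241.61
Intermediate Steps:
Function('s')(a) = 0
j = -22777 (j = Add(-6904, -15873) = -22777)
J = -6 (J = Mul(3, -2) = -6)
Function('N')(K, G) = -59 (Function('N')(K, G) = Add(-6, -53) = -59)
Mul(Add(-36176, j), Pow(Add(Function('E')(Function('s')(-8)), Function('N')(38, -98)), -1)) = Mul(Add(-36176, -22777), Pow(Add(-185, -59), -1)) = Mul(-58953, Pow(-244, -1)) = Mul(-58953, Rational(-1, 244)) = Rational(58953, 244)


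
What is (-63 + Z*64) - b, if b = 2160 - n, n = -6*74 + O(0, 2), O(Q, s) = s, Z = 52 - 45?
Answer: -2217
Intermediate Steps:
Z = 7
n = -442 (n = -6*74 + 2 = -444 + 2 = -442)
b = 2602 (b = 2160 - 1*(-442) = 2160 + 442 = 2602)
(-63 + Z*64) - b = (-63 + 7*64) - 1*2602 = (-63 + 448) - 2602 = 385 - 2602 = -2217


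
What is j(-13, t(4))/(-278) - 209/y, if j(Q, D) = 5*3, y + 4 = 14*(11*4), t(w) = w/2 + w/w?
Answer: -33641/85068 ≈ -0.39546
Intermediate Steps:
t(w) = 1 + w/2 (t(w) = w*(1/2) + 1 = w/2 + 1 = 1 + w/2)
y = 612 (y = -4 + 14*(11*4) = -4 + 14*44 = -4 + 616 = 612)
j(Q, D) = 15
j(-13, t(4))/(-278) - 209/y = 15/(-278) - 209/612 = 15*(-1/278) - 209*1/612 = -15/278 - 209/612 = -33641/85068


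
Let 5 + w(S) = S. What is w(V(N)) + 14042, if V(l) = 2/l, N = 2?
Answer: 14038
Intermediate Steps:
w(S) = -5 + S
w(V(N)) + 14042 = (-5 + 2/2) + 14042 = (-5 + 2*(½)) + 14042 = (-5 + 1) + 14042 = -4 + 14042 = 14038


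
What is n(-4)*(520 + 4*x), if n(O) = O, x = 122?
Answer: -4032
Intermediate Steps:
n(-4)*(520 + 4*x) = -4*(520 + 4*122) = -4*(520 + 488) = -4*1008 = -4032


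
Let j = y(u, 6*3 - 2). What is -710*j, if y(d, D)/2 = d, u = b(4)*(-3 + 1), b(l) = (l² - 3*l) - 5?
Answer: -2840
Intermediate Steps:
b(l) = -5 + l² - 3*l
u = 2 (u = (-5 + 4² - 3*4)*(-3 + 1) = (-5 + 16 - 12)*(-2) = -1*(-2) = 2)
y(d, D) = 2*d
j = 4 (j = 2*2 = 4)
-710*j = -710*4 = -2840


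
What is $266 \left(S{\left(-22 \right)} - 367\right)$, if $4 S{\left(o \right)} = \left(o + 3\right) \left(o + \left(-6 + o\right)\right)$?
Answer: $-34447$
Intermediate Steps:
$S{\left(o \right)} = \frac{\left(-6 + 2 o\right) \left(3 + o\right)}{4}$ ($S{\left(o \right)} = \frac{\left(o + 3\right) \left(o + \left(-6 + o\right)\right)}{4} = \frac{\left(3 + o\right) \left(-6 + 2 o\right)}{4} = \frac{\left(-6 + 2 o\right) \left(3 + o\right)}{4}$)
$266 \left(S{\left(-22 \right)} - 367\right) = 266 \left(\left(- \frac{9}{2} + \frac{\left(-22\right)^{2}}{2}\right) - 367\right) = 266 \left(\left(- \frac{9}{2} + \frac{1}{2} \cdot 484\right) - 367\right) = 266 \left(\left(- \frac{9}{2} + 242\right) - 367\right) = 266 \left(\frac{475}{2} - 367\right) = 266 \left(- \frac{259}{2}\right) = -34447$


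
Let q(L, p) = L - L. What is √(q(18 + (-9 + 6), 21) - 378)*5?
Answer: 15*I*√42 ≈ 97.211*I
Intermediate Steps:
q(L, p) = 0
√(q(18 + (-9 + 6), 21) - 378)*5 = √(0 - 378)*5 = √(-378)*5 = (3*I*√42)*5 = 15*I*√42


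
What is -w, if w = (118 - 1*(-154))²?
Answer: -73984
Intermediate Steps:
w = 73984 (w = (118 + 154)² = 272² = 73984)
-w = -1*73984 = -73984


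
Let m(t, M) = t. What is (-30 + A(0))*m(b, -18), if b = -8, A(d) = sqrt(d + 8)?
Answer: 240 - 16*sqrt(2) ≈ 217.37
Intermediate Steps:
A(d) = sqrt(8 + d)
(-30 + A(0))*m(b, -18) = (-30 + sqrt(8 + 0))*(-8) = (-30 + sqrt(8))*(-8) = (-30 + 2*sqrt(2))*(-8) = 240 - 16*sqrt(2)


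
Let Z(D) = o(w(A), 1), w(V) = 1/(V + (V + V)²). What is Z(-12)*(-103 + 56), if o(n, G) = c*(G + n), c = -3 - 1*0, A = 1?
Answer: 846/5 ≈ 169.20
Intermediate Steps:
c = -3 (c = -3 + 0 = -3)
w(V) = 1/(V + 4*V²) (w(V) = 1/(V + (2*V)²) = 1/(V + 4*V²))
o(n, G) = -3*G - 3*n (o(n, G) = -3*(G + n) = -3*G - 3*n)
Z(D) = -18/5 (Z(D) = -3*1 - 3/(1*(1 + 4*1)) = -3 - 3/(1 + 4) = -3 - 3/5 = -3 - 3*⅕ = -3 - ⅗ = -18/5)
Z(-12)*(-103 + 56) = -18*(-103 + 56)/5 = -18/5*(-47) = 846/5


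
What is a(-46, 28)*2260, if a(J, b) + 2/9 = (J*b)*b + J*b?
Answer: -759744200/9 ≈ -8.4416e+7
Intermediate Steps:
a(J, b) = -2/9 + J*b + J*b² (a(J, b) = -2/9 + ((J*b)*b + J*b) = -2/9 + (J*b² + J*b) = -2/9 + (J*b + J*b²) = -2/9 + J*b + J*b²)
a(-46, 28)*2260 = (-2/9 - 46*28 - 46*28²)*2260 = (-2/9 - 1288 - 46*784)*2260 = (-2/9 - 1288 - 36064)*2260 = -336170/9*2260 = -759744200/9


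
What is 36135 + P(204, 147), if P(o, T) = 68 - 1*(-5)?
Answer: 36208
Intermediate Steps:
P(o, T) = 73 (P(o, T) = 68 + 5 = 73)
36135 + P(204, 147) = 36135 + 73 = 36208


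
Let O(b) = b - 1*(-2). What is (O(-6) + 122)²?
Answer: 13924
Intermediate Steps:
O(b) = 2 + b (O(b) = b + 2 = 2 + b)
(O(-6) + 122)² = ((2 - 6) + 122)² = (-4 + 122)² = 118² = 13924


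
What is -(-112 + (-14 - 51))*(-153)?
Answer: -27081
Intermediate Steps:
-(-112 + (-14 - 51))*(-153) = -(-112 - 65)*(-153) = -(-177)*(-153) = -1*27081 = -27081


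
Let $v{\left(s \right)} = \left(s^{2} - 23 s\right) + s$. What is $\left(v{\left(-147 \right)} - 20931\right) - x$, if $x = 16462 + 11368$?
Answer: $-23918$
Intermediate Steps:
$x = 27830$
$v{\left(s \right)} = s^{2} - 22 s$
$\left(v{\left(-147 \right)} - 20931\right) - x = \left(- 147 \left(-22 - 147\right) - 20931\right) - 27830 = \left(\left(-147\right) \left(-169\right) - 20931\right) - 27830 = \left(24843 - 20931\right) - 27830 = 3912 - 27830 = -23918$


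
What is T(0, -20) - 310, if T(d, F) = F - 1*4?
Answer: -334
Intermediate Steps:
T(d, F) = -4 + F (T(d, F) = F - 4 = -4 + F)
T(0, -20) - 310 = (-4 - 20) - 310 = -24 - 310 = -334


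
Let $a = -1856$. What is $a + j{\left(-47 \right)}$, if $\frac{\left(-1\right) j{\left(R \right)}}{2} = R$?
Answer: $-1762$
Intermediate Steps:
$j{\left(R \right)} = - 2 R$
$a + j{\left(-47 \right)} = -1856 - -94 = -1856 + 94 = -1762$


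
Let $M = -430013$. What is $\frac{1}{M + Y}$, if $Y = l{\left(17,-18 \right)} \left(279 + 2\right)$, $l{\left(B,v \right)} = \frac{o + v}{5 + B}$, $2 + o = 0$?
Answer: $- \frac{11}{4732953} \approx -2.3241 \cdot 10^{-6}$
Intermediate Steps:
$o = -2$ ($o = -2 + 0 = -2$)
$l{\left(B,v \right)} = \frac{-2 + v}{5 + B}$
$Y = - \frac{2810}{11}$ ($Y = \frac{-2 - 18}{5 + 17} \left(279 + 2\right) = \frac{1}{22} \left(-20\right) 281 = \left(- \frac{10}{11}\right) 281 = - \frac{2810}{11} \approx -255.45$)
$\frac{1}{M + Y} = \frac{1}{-430013 - \frac{2810}{11}} = \frac{1}{- \frac{4732953}{11}} = - \frac{11}{4732953}$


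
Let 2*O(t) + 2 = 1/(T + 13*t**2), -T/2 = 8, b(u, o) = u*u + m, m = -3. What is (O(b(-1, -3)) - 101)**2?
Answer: 53919649/5184 ≈ 10401.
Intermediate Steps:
b(u, o) = -3 + u**2 (b(u, o) = u*u - 3 = u**2 - 3 = -3 + u**2)
T = -16 (T = -2*8 = -16)
O(t) = -1 + 1/(2*(-16 + 13*t**2))
(O(b(-1, -3)) - 101)**2 = ((33 - 26*(-3 + (-1)**2)**2)/(2*(-16 + 13*(-3 + (-1)**2)**2)) - 101)**2 = ((33 - 26*(-3 + 1)**2)/(2*(-16 + 13*(-3 + 1)**2)) - 101)**2 = ((33 - 26*(-2)**2)/(2*(-16 + 13*(-2)**2)) - 101)**2 = ((33 - 26*4)/(2*(-16 + 13*4)) - 101)**2 = ((33 - 104)/(2*(-16 + 52)) - 101)**2 = ((1/2)*(-71)/36 - 101)**2 = ((1/2)*(1/36)*(-71) - 101)**2 = (-71/72 - 101)**2 = (-7343/72)**2 = 53919649/5184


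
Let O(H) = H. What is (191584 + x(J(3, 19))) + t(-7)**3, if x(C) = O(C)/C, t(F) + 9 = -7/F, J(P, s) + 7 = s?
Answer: 191073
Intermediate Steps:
J(P, s) = -7 + s
t(F) = -9 - 7/F
x(C) = 1 (x(C) = C/C = 1)
(191584 + x(J(3, 19))) + t(-7)**3 = (191584 + 1) + (-9 - 7/(-7))**3 = 191585 + (-9 - 7*(-1/7))**3 = 191585 + (-9 + 1)**3 = 191585 + (-8)**3 = 191585 - 512 = 191073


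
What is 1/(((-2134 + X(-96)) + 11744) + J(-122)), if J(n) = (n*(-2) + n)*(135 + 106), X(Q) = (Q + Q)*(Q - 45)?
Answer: 1/66084 ≈ 1.5132e-5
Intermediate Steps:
X(Q) = 2*Q*(-45 + Q) (X(Q) = (2*Q)*(-45 + Q) = 2*Q*(-45 + Q))
J(n) = -241*n (J(n) = (-2*n + n)*241 = -n*241 = -241*n)
1/(((-2134 + X(-96)) + 11744) + J(-122)) = 1/(((-2134 + 2*(-96)*(-45 - 96)) + 11744) - 241*(-122)) = 1/(((-2134 + 2*(-96)*(-141)) + 11744) + 29402) = 1/(((-2134 + 27072) + 11744) + 29402) = 1/((24938 + 11744) + 29402) = 1/(36682 + 29402) = 1/66084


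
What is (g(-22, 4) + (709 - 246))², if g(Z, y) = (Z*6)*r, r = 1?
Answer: 109561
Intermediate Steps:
g(Z, y) = 6*Z (g(Z, y) = (Z*6)*1 = (6*Z)*1 = 6*Z)
(g(-22, 4) + (709 - 246))² = (6*(-22) + (709 - 246))² = (-132 + 463)² = 331² = 109561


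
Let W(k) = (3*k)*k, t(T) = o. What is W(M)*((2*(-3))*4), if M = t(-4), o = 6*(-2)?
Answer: -10368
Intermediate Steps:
o = -12
t(T) = -12
M = -12
W(k) = 3*k²
W(M)*((2*(-3))*4) = (3*(-12)²)*((2*(-3))*4) = (3*144)*(-6*4) = 432*(-24) = -10368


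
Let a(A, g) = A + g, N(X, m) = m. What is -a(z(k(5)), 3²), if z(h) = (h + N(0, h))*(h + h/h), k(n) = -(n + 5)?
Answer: -189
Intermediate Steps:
k(n) = -5 - n (k(n) = -(5 + n) = -5 - n)
z(h) = 2*h*(1 + h) (z(h) = (h + h)*(h + h/h) = (2*h)*(h + 1) = (2*h)*(1 + h) = 2*h*(1 + h))
-a(z(k(5)), 3²) = -(2*(-5 - 1*5)*(1 + (-5 - 1*5)) + 3²) = -(2*(-5 - 5)*(1 + (-5 - 5)) + 9) = -(2*(-10)*(1 - 10) + 9) = -(2*(-10)*(-9) + 9) = -(180 + 9) = -1*189 = -189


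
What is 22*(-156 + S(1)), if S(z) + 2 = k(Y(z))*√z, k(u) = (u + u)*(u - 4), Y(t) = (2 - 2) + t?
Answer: -3608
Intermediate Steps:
Y(t) = t (Y(t) = 0 + t = t)
k(u) = 2*u*(-4 + u) (k(u) = (2*u)*(-4 + u) = 2*u*(-4 + u))
S(z) = -2 + 2*z^(3/2)*(-4 + z) (S(z) = -2 + (2*z*(-4 + z))*√z = -2 + 2*z^(3/2)*(-4 + z))
22*(-156 + S(1)) = 22*(-156 + (-2 + 2*1^(3/2)*(-4 + 1))) = 22*(-156 + (-2 + 2*1*(-3))) = 22*(-156 + (-2 - 6)) = 22*(-156 - 8) = 22*(-164) = -3608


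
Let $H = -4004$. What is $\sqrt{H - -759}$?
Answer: $i \sqrt{3245} \approx 56.965 i$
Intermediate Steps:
$\sqrt{H - -759} = \sqrt{-4004 - -759} = \sqrt{-4004 + 759} = \sqrt{-3245} = i \sqrt{3245}$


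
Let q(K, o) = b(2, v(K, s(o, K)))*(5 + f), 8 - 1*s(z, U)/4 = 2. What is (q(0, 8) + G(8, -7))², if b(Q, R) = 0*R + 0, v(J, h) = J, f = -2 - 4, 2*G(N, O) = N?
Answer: 16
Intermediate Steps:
G(N, O) = N/2
f = -6
s(z, U) = 24 (s(z, U) = 32 - 4*2 = 32 - 8 = 24)
b(Q, R) = 0 (b(Q, R) = 0 + 0 = 0)
q(K, o) = 0 (q(K, o) = 0*(5 - 6) = 0*(-1) = 0)
(q(0, 8) + G(8, -7))² = (0 + (½)*8)² = (0 + 4)² = 4² = 16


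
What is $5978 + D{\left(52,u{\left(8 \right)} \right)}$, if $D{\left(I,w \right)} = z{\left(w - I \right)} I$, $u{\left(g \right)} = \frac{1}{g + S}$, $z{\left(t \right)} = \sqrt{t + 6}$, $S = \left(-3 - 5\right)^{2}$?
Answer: $5978 + \frac{13 i \sqrt{6622}}{3} \approx 5978.0 + 352.63 i$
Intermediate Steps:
$S = 64$ ($S = \left(-8\right)^{2} = 64$)
$z{\left(t \right)} = \sqrt{6 + t}$
$u{\left(g \right)} = \frac{1}{64 + g}$ ($u{\left(g \right)} = \frac{1}{g + 64} = \frac{1}{64 + g}$)
$D{\left(I,w \right)} = I \sqrt{6 + w - I}$ ($D{\left(I,w \right)} = \sqrt{6 - \left(I - w\right)} I = \sqrt{6 + w - I} I = I \sqrt{6 + w - I}$)
$5978 + D{\left(52,u{\left(8 \right)} \right)} = 5978 + 52 \sqrt{6 + \frac{1}{64 + 8} - 52} = 5978 + 52 \sqrt{6 + \frac{1}{72} - 52} = 5978 + 52 \sqrt{- \frac{3311}{72}} = 5978 + 52 \frac{i \sqrt{6622}}{12} = 5978 + \frac{13 i \sqrt{6622}}{3}$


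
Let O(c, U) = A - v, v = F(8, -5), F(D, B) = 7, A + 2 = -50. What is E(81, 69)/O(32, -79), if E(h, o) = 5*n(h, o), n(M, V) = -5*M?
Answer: 2025/59 ≈ 34.322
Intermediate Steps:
A = -52 (A = -2 - 50 = -52)
v = 7
E(h, o) = -25*h (E(h, o) = 5*(-5*h) = -25*h)
O(c, U) = -59 (O(c, U) = -52 - 1*7 = -52 - 7 = -59)
E(81, 69)/O(32, -79) = -25*81/(-59) = -2025*(-1/59) = 2025/59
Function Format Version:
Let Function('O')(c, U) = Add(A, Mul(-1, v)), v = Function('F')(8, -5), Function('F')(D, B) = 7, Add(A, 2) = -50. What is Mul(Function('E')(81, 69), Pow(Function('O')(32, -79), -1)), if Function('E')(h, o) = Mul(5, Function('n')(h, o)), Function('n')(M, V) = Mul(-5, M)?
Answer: Rational(2025, 59) ≈ 34.322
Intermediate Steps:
A = -52 (A = Add(-2, -50) = -52)
v = 7
Function('E')(h, o) = Mul(-25, h) (Function('E')(h, o) = Mul(5, Mul(-5, h)) = Mul(-25, h))
Function('O')(c, U) = -59 (Function('O')(c, U) = Add(-52, Mul(-1, 7)) = Add(-52, -7) = -59)
Mul(Function('E')(81, 69), Pow(Function('O')(32, -79), -1)) = Mul(Mul(-25, 81), Pow(-59, -1)) = Mul(-2025, Rational(-1, 59)) = Rational(2025, 59)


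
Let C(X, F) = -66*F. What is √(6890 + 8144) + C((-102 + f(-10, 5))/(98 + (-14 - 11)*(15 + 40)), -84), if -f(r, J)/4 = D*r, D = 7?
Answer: 5544 + √15034 ≈ 5666.6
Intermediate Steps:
f(r, J) = -28*r
√(6890 + 8144) + C((-102 + f(-10, 5))/(98 + (-14 - 11)*(15 + 40)), -84) = √(6890 + 8144) - 66*(-84) = √15034 + 5544 = 5544 + √15034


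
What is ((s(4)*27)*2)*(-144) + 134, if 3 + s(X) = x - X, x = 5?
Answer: 15686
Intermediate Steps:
s(X) = 2 - X (s(X) = -3 + (5 - X) = 2 - X)
((s(4)*27)*2)*(-144) + 134 = (((2 - 1*4)*27)*2)*(-144) + 134 = (((2 - 4)*27)*2)*(-144) + 134 = (-2*27*2)*(-144) + 134 = -54*2*(-144) + 134 = -108*(-144) + 134 = 15552 + 134 = 15686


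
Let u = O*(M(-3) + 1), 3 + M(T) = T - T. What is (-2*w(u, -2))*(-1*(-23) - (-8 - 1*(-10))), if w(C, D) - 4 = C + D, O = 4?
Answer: 252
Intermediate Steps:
M(T) = -3 (M(T) = -3 + (T - T) = -3 + 0 = -3)
u = -8 (u = 4*(-3 + 1) = 4*(-2) = -8)
w(C, D) = 4 + C + D (w(C, D) = 4 + (C + D) = 4 + C + D)
(-2*w(u, -2))*(-1*(-23) - (-8 - 1*(-10))) = (-2*(4 - 8 - 2))*(-1*(-23) - (-8 - 1*(-10))) = (-2*(-6))*(23 - (-8 + 10)) = 12*(23 - 1*2) = 12*(23 - 2) = 12*21 = 252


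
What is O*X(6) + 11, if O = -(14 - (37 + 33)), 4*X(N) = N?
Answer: 95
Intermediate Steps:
X(N) = N/4
O = 56 (O = -(14 - 1*70) = -(14 - 70) = -1*(-56) = 56)
O*X(6) + 11 = 56*((1/4)*6) + 11 = 56*(3/2) + 11 = 84 + 11 = 95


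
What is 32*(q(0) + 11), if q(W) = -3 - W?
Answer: 256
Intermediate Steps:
32*(q(0) + 11) = 32*((-3 - 1*0) + 11) = 32*((-3 + 0) + 11) = 32*(-3 + 11) = 32*8 = 256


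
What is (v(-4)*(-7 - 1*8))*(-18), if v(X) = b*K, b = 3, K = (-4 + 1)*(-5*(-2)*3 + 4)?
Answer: -82620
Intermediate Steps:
K = -102 (K = -3*(10*3 + 4) = -3*(30 + 4) = -3*34 = -102)
v(X) = -306 (v(X) = 3*(-102) = -306)
(v(-4)*(-7 - 1*8))*(-18) = -306*(-7 - 1*8)*(-18) = -306*(-7 - 8)*(-18) = -306*(-15)*(-18) = 4590*(-18) = -82620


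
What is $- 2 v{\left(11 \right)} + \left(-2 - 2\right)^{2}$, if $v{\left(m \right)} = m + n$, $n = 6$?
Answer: $-18$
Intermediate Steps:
$v{\left(m \right)} = 6 + m$ ($v{\left(m \right)} = m + 6 = 6 + m$)
$- 2 v{\left(11 \right)} + \left(-2 - 2\right)^{2} = - 2 \left(6 + 11\right) + \left(-2 - 2\right)^{2} = \left(-2\right) 17 + \left(-4\right)^{2} = -34 + 16 = -18$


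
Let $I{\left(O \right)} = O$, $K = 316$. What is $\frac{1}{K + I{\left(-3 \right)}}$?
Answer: $\frac{1}{313} \approx 0.0031949$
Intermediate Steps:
$\frac{1}{K + I{\left(-3 \right)}} = \frac{1}{316 - 3} = \frac{1}{313}$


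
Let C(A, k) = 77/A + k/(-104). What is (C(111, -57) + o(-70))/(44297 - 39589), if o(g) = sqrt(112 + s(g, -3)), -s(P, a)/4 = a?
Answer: 14335/54349152 + sqrt(31)/2354 ≈ 0.0026290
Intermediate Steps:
s(P, a) = -4*a
C(A, k) = 77/A - k/104 (C(A, k) = 77/A + k*(-1/104) = 77/A - k/104)
o(g) = 2*sqrt(31) (o(g) = sqrt(112 - 4*(-3)) = sqrt(112 + 12) = sqrt(124) = 2*sqrt(31))
(C(111, -57) + o(-70))/(44297 - 39589) = ((77/111 - 1/104*(-57)) + 2*sqrt(31))/(44297 - 39589) = ((77*(1/111) + 57/104) + 2*sqrt(31))/4708 = ((77/111 + 57/104) + 2*sqrt(31))*(1/4708) = (14335/11544 + 2*sqrt(31))*(1/4708) = 14335/54349152 + sqrt(31)/2354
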